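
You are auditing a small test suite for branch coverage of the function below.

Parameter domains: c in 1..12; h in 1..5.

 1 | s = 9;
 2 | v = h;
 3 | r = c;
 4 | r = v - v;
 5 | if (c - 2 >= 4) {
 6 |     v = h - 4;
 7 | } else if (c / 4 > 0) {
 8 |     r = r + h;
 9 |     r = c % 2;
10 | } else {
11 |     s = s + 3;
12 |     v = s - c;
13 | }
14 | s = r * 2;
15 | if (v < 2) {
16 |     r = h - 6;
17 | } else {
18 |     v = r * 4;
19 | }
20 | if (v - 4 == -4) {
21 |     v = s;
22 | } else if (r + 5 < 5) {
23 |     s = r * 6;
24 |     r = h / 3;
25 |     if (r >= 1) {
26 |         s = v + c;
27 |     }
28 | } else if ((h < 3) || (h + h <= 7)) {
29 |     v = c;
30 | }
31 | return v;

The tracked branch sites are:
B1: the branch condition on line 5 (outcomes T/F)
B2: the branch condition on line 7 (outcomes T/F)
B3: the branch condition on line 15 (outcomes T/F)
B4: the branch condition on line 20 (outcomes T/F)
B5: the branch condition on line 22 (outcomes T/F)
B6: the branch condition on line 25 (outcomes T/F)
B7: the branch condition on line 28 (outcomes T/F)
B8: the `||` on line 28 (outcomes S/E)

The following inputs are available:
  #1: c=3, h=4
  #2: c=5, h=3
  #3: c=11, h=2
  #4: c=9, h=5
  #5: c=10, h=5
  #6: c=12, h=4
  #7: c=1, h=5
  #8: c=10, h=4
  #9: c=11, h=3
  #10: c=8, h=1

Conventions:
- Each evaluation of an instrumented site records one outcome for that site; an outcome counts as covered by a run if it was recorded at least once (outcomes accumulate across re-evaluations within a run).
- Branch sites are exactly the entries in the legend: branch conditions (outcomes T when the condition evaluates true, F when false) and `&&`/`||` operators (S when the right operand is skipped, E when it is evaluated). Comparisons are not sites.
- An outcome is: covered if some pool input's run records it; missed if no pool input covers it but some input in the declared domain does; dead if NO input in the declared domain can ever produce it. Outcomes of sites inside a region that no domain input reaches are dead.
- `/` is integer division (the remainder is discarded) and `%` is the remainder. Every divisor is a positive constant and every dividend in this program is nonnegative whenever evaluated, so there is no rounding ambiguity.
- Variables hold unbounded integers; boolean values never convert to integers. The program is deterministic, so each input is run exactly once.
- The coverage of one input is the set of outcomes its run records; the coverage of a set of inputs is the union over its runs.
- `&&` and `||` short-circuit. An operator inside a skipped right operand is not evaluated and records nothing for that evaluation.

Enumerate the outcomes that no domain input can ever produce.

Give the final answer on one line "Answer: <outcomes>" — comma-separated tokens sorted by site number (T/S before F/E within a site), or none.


running all 60 domain inputs and tallying outcomes:
  reachable outcomes have witnesses, e.g. B1=T (e.g. c=6, h=1), B1=F (e.g. c=1, h=1), B2=T (e.g. c=4, h=1), B2=F (e.g. c=1, h=1)
Answer: none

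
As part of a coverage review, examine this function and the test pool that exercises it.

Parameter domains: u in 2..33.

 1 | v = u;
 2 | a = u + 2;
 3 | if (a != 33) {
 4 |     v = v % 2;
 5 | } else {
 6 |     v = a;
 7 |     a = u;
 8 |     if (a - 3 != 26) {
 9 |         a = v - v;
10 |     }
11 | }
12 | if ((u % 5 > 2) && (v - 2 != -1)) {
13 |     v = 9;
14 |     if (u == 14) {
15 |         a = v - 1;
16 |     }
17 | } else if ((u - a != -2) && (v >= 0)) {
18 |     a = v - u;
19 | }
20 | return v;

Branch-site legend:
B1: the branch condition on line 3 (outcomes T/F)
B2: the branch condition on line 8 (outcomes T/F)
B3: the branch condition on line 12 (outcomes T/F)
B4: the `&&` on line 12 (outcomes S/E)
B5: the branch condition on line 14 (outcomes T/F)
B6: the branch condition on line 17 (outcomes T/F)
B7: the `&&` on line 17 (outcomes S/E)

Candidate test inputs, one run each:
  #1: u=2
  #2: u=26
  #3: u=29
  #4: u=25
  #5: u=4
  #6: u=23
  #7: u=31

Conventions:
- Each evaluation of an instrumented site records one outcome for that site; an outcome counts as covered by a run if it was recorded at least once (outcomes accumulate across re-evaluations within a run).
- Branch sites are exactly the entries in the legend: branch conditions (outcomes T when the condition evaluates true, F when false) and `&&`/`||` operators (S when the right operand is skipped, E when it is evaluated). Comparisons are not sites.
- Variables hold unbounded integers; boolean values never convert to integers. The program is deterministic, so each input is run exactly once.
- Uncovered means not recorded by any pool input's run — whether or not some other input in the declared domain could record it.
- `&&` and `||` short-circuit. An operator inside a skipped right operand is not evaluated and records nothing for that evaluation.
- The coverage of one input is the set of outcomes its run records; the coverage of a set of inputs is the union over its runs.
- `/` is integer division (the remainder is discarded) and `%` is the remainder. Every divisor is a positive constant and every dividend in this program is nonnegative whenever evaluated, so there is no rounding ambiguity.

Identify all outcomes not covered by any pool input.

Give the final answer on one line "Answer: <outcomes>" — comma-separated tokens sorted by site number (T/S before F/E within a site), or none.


run #1 (u=2) runs B1->T, B4->S, B3->F, B7->S, B6->F; records B1=T, B3=F, B4=S, B6=F, B7=S
run #2 (u=26) runs B1->T, B4->S, B3->F, B7->S, B6->F; records B1=T, B3=F, B4=S, B6=F, B7=S
run #3 (u=29) runs B1->T, B4->E, B3->F, B7->S, B6->F; records B1=T, B3=F, B4=E, B6=F, B7=S
run #4 (u=25) runs B1->T, B4->S, B3->F, B7->S, B6->F; records B1=T, B3=F, B4=S, B6=F, B7=S
run #5 (u=4) runs B1->T, B4->E, B3->T, B5->F; records B1=T, B3=T, B4=E, B5=F
run #6 (u=23) runs B1->T, B4->E, B3->F, B7->S, B6->F; records B1=T, B3=F, B4=E, B6=F, B7=S
run #7 (u=31) runs B1->F, B2->T, B4->S, B3->F, B7->E, B6->T; records B1=F, B2=T, B3=F, B4=S, B6=T, B7=E
union over the pool: B1=T, B1=F, B2=T, B3=T, B3=F, B4=S, B4=E, B5=F, B6=T, B6=F, B7=S, B7=E
uncovered (2 of 14): B2=F, B5=T
Answer: B2=F, B5=T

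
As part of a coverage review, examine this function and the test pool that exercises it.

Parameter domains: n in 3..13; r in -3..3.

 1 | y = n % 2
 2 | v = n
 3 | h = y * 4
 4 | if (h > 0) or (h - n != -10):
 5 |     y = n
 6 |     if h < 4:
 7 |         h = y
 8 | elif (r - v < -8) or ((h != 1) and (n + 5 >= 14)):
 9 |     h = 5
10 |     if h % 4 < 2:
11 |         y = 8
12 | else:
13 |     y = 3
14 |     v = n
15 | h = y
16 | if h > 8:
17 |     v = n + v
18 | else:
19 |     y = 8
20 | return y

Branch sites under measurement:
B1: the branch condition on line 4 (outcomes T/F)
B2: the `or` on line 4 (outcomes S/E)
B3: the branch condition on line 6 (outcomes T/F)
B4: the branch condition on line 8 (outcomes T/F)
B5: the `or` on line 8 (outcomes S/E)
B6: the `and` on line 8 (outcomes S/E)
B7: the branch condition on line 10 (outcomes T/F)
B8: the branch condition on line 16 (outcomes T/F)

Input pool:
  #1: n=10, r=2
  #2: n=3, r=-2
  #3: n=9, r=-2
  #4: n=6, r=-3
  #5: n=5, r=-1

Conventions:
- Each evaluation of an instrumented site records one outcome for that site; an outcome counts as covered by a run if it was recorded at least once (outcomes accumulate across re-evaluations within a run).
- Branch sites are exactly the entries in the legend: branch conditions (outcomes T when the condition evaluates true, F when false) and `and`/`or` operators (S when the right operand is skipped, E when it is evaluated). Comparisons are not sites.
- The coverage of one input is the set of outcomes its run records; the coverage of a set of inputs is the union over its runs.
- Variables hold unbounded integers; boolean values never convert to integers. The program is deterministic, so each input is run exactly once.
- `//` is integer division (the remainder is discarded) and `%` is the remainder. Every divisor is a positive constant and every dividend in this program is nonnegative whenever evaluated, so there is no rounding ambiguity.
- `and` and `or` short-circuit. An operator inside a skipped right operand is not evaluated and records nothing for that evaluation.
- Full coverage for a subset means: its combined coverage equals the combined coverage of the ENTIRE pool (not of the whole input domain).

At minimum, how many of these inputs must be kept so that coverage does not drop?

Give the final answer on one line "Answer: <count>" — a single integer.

input #1, n=10, r=2: events B2->E, B1->F, B5->E, B6->E, B4->T, B7->T, B8->F; outcomes B1=F, B2=E, B4=T, B5=E, B6=E, B7=T, B8=F
input #2, n=3, r=-2: events B2->S, B1->T, B3->F, B8->F; outcomes B1=T, B2=S, B3=F, B8=F
input #3, n=9, r=-2: events B2->S, B1->T, B3->F, B8->T; outcomes B1=T, B2=S, B3=F, B8=T
input #4, n=6, r=-3: events B2->E, B1->T, B3->T, B8->F; outcomes B1=T, B2=E, B3=T, B8=F
input #5, n=5, r=-1: events B2->S, B1->T, B3->F, B8->F; outcomes B1=T, B2=S, B3=F, B8=F
the full pool covers 12 outcomes: B1=T, B1=F, B2=S, B2=E, B3=T, B3=F, B4=T, B5=E, B6=E, B7=T, B8=T, B8=F
size 1 is not enough: best union over all size-1 subsets is 7/12
size 2 is not enough: best union over all size-2 subsets is 11/12
at size 3, {1, 3, 4} reaches all 12 outcomes; every lexicographically earlier size-3 subset fails

Answer: 3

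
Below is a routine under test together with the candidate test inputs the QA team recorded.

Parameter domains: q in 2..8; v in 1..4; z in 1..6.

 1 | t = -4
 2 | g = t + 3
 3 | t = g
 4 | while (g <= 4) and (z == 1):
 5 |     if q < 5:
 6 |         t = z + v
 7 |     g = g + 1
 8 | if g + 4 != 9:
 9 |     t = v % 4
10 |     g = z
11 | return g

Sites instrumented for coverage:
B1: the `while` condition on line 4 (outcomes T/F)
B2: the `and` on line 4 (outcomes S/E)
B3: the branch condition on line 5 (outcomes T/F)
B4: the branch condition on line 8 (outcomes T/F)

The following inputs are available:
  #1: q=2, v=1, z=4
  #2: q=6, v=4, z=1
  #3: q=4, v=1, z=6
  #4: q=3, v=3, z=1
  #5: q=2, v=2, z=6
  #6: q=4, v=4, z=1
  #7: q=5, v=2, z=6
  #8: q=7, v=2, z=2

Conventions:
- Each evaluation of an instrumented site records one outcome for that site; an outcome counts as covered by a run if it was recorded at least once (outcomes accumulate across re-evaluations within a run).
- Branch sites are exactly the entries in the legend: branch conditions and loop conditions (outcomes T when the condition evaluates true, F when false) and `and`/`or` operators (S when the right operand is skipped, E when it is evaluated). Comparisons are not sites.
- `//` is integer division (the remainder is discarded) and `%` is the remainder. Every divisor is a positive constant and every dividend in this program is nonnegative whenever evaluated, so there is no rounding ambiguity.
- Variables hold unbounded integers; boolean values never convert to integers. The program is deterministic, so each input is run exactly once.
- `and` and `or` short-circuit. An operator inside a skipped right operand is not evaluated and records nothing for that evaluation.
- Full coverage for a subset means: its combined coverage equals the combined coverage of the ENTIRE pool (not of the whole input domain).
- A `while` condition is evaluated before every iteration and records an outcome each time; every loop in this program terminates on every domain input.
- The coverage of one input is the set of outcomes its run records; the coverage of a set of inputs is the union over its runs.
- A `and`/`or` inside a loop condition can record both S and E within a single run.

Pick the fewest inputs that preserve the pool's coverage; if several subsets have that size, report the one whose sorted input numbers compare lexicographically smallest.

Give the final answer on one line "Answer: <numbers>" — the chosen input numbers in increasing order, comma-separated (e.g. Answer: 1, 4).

#1 (q=2, v=1, z=4) -> B2->E, B1->F, B4->T; covered: B1=F, B2=E, B4=T
#2 (q=6, v=4, z=1) -> B2->E, B1->T, B3->F, B2->E, B1->T, B3->F, B2->E, B1->T, B3->F, B2->E, B1->T, B3->F, B2->E, B1->T, ...; covered: B1=T, B1=F, B2=S, B2=E, B3=F, B4=F
#3 (q=4, v=1, z=6) -> B2->E, B1->F, B4->T; covered: B1=F, B2=E, B4=T
#4 (q=3, v=3, z=1) -> B2->E, B1->T, B3->T, B2->E, B1->T, B3->T, B2->E, B1->T, B3->T, B2->E, B1->T, B3->T, B2->E, B1->T, ...; covered: B1=T, B1=F, B2=S, B2=E, B3=T, B4=F
#5 (q=2, v=2, z=6) -> B2->E, B1->F, B4->T; covered: B1=F, B2=E, B4=T
#6 (q=4, v=4, z=1) -> B2->E, B1->T, B3->T, B2->E, B1->T, B3->T, B2->E, B1->T, B3->T, B2->E, B1->T, B3->T, B2->E, B1->T, ...; covered: B1=T, B1=F, B2=S, B2=E, B3=T, B4=F
#7 (q=5, v=2, z=6) -> B2->E, B1->F, B4->T; covered: B1=F, B2=E, B4=T
#8 (q=7, v=2, z=2) -> B2->E, B1->F, B4->T; covered: B1=F, B2=E, B4=T
together the pool reaches 8 outcomes: B1=T, B1=F, B2=S, B2=E, B3=T, B3=F, B4=T, B4=F
every size-1 subset falls short of the 8 outcomes (best: 6/8)
every size-2 subset falls short of the 8 outcomes (best: 7/8)
inputs {1, 2, 4} (size 3) cover everything; no size-3 subset with a lexicographically smaller index list covers all 8

Answer: 1, 2, 4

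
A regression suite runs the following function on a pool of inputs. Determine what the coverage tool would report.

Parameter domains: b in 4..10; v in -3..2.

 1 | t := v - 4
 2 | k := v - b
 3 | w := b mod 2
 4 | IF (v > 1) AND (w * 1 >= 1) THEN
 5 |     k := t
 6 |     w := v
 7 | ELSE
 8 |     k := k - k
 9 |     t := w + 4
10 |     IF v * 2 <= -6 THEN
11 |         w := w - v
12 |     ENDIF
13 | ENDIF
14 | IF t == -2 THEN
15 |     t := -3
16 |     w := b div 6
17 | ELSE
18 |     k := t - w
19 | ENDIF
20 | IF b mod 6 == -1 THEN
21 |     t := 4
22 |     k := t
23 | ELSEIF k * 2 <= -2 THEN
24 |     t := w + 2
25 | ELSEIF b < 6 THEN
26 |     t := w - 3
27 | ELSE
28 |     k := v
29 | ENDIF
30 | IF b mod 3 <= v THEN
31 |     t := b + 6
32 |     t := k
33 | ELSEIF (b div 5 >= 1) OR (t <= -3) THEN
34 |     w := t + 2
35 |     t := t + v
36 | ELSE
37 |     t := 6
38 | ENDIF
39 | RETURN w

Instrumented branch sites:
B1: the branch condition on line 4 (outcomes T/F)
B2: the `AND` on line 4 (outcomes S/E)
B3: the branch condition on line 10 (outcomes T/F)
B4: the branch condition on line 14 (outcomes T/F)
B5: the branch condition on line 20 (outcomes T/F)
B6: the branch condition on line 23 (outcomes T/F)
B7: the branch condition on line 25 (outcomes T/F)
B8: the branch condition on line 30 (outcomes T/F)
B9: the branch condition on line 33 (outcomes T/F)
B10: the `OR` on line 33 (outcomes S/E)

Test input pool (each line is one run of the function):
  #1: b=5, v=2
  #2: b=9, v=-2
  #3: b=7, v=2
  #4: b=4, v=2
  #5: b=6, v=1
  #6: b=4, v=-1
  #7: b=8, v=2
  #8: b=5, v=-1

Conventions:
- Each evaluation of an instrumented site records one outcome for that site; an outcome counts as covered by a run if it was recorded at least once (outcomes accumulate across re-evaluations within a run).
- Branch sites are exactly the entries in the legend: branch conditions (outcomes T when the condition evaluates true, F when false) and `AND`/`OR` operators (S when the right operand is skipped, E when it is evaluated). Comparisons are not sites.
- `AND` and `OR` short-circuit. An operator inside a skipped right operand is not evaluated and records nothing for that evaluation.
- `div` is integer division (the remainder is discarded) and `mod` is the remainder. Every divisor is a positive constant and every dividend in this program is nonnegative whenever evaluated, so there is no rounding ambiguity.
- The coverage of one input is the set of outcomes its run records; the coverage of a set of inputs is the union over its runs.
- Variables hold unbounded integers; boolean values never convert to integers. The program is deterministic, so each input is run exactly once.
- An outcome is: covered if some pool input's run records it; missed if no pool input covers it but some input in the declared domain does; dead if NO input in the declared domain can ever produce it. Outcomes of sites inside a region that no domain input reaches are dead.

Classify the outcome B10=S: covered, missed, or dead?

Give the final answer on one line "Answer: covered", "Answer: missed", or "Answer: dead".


B10=S is recorded by pool input(s) 2, 8 -> covered
Answer: covered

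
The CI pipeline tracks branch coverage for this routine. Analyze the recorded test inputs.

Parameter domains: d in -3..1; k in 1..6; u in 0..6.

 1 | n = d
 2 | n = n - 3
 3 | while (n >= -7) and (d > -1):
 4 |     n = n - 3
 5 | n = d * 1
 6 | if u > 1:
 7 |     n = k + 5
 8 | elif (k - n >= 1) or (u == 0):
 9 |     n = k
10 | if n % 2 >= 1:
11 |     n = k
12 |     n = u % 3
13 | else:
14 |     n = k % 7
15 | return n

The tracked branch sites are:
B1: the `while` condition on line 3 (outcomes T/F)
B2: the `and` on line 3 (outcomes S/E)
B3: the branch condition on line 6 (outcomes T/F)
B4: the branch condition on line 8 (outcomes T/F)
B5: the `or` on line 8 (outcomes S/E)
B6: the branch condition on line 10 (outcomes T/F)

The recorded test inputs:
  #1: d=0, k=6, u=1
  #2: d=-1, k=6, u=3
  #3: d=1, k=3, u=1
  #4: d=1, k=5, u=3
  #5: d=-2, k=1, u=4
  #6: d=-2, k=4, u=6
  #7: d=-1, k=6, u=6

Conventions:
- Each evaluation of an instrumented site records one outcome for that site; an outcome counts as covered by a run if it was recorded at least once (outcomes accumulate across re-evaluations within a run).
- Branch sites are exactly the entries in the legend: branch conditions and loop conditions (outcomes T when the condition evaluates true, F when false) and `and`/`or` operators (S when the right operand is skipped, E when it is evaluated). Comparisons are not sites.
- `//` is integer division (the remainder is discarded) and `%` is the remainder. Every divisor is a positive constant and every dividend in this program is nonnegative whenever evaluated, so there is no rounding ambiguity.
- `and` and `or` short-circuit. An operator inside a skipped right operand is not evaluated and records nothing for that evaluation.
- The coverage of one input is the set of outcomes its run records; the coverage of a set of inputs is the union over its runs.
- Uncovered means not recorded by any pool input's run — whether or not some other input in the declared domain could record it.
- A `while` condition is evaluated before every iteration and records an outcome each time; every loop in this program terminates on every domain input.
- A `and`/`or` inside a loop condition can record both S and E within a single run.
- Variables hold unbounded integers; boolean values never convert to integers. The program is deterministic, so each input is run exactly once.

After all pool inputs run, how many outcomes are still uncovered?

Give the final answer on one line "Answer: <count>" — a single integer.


input #1, d=0, k=6, u=1: events B2->E, B1->T, B2->E, B1->T, B2->S, B1->F, B3->F, B5->S, B4->T, B6->F; outcomes B1=T, B1=F, B2=S, B2=E, B3=F, B4=T, B5=S, B6=F
input #2, d=-1, k=6, u=3: events B2->E, B1->F, B3->T, B6->T; outcomes B1=F, B2=E, B3=T, B6=T
input #3, d=1, k=3, u=1: events B2->E, B1->T, B2->E, B1->T, B2->S, B1->F, B3->F, B5->S, B4->T, B6->T; outcomes B1=T, B1=F, B2=S, B2=E, B3=F, B4=T, B5=S, B6=T
input #4, d=1, k=5, u=3: events B2->E, B1->T, B2->E, B1->T, B2->S, B1->F, B3->T, B6->F; outcomes B1=T, B1=F, B2=S, B2=E, B3=T, B6=F
input #5, d=-2, k=1, u=4: events B2->E, B1->F, B3->T, B6->F; outcomes B1=F, B2=E, B3=T, B6=F
input #6, d=-2, k=4, u=6: events B2->E, B1->F, B3->T, B6->T; outcomes B1=F, B2=E, B3=T, B6=T
input #7, d=-1, k=6, u=6: events B2->E, B1->F, B3->T, B6->T; outcomes B1=F, B2=E, B3=T, B6=T
union over the pool: B1=T, B1=F, B2=S, B2=E, B3=T, B3=F, B4=T, B5=S, B6=T, B6=F
uncovered (2 of 12): B4=F, B5=E
Answer: 2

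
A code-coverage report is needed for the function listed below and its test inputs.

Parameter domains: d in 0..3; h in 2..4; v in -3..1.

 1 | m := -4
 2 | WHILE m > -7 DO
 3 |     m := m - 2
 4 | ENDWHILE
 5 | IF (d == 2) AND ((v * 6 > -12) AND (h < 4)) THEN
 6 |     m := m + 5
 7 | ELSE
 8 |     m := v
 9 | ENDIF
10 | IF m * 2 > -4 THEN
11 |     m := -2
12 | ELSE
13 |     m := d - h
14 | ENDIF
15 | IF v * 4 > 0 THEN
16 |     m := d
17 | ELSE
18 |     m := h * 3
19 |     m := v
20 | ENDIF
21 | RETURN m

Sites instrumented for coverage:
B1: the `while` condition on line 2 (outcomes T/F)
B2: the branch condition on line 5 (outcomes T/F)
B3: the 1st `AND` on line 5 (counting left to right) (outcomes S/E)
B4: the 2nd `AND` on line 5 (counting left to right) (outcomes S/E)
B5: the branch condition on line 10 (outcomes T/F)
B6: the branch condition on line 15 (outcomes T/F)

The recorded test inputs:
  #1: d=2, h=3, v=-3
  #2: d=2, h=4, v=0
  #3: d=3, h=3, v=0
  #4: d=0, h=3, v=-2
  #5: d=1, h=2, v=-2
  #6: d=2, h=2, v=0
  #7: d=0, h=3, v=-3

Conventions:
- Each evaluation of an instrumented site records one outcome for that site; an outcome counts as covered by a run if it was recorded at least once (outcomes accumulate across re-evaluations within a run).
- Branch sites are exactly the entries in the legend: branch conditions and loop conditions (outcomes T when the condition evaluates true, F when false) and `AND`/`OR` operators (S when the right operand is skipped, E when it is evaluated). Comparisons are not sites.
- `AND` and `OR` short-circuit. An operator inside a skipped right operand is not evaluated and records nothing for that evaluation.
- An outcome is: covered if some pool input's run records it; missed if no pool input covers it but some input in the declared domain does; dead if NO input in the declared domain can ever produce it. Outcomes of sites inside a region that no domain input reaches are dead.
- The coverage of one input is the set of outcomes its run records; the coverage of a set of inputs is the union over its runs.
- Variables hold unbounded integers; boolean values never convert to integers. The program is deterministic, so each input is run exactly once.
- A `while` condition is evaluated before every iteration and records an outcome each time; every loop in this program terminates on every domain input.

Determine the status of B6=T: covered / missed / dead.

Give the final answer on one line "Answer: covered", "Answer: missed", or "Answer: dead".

no pool input records B6=T
but domain input (d=0, h=2, v=1) does record it -> reachable, so missed

Answer: missed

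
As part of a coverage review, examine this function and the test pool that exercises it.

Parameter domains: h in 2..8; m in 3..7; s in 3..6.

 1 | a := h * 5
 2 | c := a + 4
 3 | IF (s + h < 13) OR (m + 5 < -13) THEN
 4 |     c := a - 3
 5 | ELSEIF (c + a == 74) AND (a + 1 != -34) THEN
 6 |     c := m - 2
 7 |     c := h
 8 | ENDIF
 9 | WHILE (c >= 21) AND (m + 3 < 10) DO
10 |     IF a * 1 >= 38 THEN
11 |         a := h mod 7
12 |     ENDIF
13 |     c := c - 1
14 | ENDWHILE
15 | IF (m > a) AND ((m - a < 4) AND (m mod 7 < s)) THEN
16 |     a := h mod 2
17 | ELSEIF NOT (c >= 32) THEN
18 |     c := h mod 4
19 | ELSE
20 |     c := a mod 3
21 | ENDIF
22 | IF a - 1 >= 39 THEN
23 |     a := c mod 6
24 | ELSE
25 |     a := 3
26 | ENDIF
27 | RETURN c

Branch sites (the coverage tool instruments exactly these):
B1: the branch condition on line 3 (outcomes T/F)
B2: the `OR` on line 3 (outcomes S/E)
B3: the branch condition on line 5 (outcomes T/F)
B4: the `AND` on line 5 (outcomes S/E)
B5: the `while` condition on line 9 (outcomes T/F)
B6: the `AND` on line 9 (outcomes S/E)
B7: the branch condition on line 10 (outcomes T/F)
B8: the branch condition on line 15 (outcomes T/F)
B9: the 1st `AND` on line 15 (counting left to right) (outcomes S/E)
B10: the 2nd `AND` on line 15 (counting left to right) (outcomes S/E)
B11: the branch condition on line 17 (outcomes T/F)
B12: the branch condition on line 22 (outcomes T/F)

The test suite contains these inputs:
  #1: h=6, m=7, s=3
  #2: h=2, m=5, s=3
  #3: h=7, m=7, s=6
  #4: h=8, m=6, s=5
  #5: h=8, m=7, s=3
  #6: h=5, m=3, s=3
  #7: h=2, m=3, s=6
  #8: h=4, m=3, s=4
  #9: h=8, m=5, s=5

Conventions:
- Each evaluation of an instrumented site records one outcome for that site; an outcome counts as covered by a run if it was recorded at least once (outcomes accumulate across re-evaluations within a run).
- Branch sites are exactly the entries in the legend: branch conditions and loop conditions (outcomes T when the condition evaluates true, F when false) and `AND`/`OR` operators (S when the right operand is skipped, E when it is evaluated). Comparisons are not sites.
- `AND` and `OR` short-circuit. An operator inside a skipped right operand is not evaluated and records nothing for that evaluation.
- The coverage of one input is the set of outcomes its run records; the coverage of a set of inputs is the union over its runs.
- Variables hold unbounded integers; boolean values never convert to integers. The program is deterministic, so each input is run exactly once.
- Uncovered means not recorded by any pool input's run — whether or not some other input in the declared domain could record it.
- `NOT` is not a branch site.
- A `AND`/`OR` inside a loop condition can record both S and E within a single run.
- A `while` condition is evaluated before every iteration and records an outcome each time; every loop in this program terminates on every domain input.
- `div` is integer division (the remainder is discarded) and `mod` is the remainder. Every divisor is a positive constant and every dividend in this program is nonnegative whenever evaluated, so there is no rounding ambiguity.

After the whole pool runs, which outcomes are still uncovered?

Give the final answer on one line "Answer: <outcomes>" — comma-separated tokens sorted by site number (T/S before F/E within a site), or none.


input #1 (h=6, m=7, s=3): events B2->S, B1->T, B6->E, B5->F, B9->S, B8->F, B11->T, B12->F; covers B1=T, B2=S, B5=F, B6=E, B8=F, B9=S, B11=T, B12=F
input #2 (h=2, m=5, s=3): events B2->S, B1->T, B6->S, B5->F, B9->S, B8->F, B11->T, B12->F; covers B1=T, B2=S, B5=F, B6=S, B8=F, B9=S, B11=T, B12=F
input #3 (h=7, m=7, s=6): events B2->E, B1->F, B4->E, B3->T, B6->S, B5->F, B9->S, B8->F, B11->T, B12->F; covers B1=F, B2=E, B3=T, B4=E, B5=F, B6=S, B8=F, B9=S, B11=T, B12=F
input #4 (h=8, m=6, s=5): events B2->E, B1->F, B4->S, B3->F, B6->E, B5->T, B7->T, B6->E, B5->T, B7->F, B6->E, B5->T, B7->F, B6->E, ...; covers B1=F, B2=E, B3=F, B4=S, B5=T, B5=F, B6=S, B6=E, B7=T, B7=F, B8=F, B9=E, B10=S, B11=T, B12=F
input #5 (h=8, m=7, s=3): events B2->S, B1->T, B6->E, B5->F, B9->S, B8->F, B11->F, B12->T; covers B1=T, B2=S, B5=F, B6=E, B8=F, B9=S, B11=F, B12=T
input #6 (h=5, m=3, s=3): events B2->S, B1->T, B6->E, B5->T, B7->F, B6->E, B5->T, B7->F, B6->S, B5->F, B9->S, B8->F, B11->T, B12->F; covers B1=T, B2=S, B5=T, B5=F, B6=S, B6=E, B7=F, B8=F, B9=S, B11=T, B12=F
input #7 (h=2, m=3, s=6): events B2->S, B1->T, B6->S, B5->F, B9->S, B8->F, B11->T, B12->F; covers B1=T, B2=S, B5=F, B6=S, B8=F, B9=S, B11=T, B12=F
input #8 (h=4, m=3, s=4): events B2->S, B1->T, B6->S, B5->F, B9->S, B8->F, B11->T, B12->F; covers B1=T, B2=S, B5=F, B6=S, B8=F, B9=S, B11=T, B12=F
input #9 (h=8, m=5, s=5): events B2->E, B1->F, B4->S, B3->F, B6->E, B5->T, B7->T, B6->E, B5->T, B7->F, B6->E, B5->T, B7->F, B6->E, ...; covers B1=F, B2=E, B3=F, B4=S, B5=T, B5=F, B6=S, B6=E, B7=T, B7=F, B8=F, B9=E, B10=S, B11=T, B12=F
union over the pool: B1=T, B1=F, B2=S, B2=E, B3=T, B3=F, B4=S, B4=E, B5=T, B5=F, B6=S, B6=E, B7=T, B7=F, B8=F, B9=S, B9=E, B10=S, B11=T, B11=F, B12=T, B12=F
uncovered (2 of 24): B8=T, B10=E
Answer: B8=T, B10=E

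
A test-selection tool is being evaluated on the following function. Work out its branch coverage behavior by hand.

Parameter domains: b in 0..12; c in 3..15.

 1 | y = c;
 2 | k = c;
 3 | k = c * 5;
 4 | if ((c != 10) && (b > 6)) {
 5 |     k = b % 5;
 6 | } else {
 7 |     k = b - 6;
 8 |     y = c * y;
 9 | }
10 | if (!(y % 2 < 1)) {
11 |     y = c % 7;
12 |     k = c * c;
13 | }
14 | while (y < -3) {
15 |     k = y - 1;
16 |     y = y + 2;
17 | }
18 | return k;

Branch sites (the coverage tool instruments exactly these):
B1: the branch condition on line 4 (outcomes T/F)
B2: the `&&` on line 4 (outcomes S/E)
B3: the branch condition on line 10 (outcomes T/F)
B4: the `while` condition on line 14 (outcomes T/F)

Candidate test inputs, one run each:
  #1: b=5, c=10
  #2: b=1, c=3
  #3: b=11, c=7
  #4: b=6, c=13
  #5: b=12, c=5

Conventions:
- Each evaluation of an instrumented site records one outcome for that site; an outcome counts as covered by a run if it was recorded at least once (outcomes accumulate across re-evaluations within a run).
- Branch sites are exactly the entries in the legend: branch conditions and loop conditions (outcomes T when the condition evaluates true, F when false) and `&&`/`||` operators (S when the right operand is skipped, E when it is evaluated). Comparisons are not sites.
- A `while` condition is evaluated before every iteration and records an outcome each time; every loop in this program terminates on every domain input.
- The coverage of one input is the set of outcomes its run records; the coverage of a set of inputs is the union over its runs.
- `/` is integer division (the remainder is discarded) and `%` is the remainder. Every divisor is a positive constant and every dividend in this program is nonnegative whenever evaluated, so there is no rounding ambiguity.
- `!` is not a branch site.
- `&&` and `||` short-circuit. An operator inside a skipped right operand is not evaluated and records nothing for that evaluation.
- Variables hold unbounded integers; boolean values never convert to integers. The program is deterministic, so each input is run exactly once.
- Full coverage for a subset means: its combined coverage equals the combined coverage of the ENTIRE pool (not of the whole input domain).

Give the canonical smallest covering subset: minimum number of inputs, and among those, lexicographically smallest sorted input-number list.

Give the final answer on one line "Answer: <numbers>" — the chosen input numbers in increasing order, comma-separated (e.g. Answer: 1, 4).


input #1, b=5, c=10: events B2->S, B1->F, B3->F, B4->F; outcomes B1=F, B2=S, B3=F, B4=F
input #2, b=1, c=3: events B2->E, B1->F, B3->T, B4->F; outcomes B1=F, B2=E, B3=T, B4=F
input #3, b=11, c=7: events B2->E, B1->T, B3->T, B4->F; outcomes B1=T, B2=E, B3=T, B4=F
input #4, b=6, c=13: events B2->E, B1->F, B3->T, B4->F; outcomes B1=F, B2=E, B3=T, B4=F
input #5, b=12, c=5: events B2->E, B1->T, B3->T, B4->F; outcomes B1=T, B2=E, B3=T, B4=F
pool-wide coverage (7 outcomes): B1=T, B1=F, B2=S, B2=E, B3=T, B3=F, B4=F
no size-1 subset reaches all 7 outcomes (best union: 4/7)
size 2: inputs {1, 3} cover all 7 outcomes, and no lexicographically smaller subset of this size does
Answer: 1, 3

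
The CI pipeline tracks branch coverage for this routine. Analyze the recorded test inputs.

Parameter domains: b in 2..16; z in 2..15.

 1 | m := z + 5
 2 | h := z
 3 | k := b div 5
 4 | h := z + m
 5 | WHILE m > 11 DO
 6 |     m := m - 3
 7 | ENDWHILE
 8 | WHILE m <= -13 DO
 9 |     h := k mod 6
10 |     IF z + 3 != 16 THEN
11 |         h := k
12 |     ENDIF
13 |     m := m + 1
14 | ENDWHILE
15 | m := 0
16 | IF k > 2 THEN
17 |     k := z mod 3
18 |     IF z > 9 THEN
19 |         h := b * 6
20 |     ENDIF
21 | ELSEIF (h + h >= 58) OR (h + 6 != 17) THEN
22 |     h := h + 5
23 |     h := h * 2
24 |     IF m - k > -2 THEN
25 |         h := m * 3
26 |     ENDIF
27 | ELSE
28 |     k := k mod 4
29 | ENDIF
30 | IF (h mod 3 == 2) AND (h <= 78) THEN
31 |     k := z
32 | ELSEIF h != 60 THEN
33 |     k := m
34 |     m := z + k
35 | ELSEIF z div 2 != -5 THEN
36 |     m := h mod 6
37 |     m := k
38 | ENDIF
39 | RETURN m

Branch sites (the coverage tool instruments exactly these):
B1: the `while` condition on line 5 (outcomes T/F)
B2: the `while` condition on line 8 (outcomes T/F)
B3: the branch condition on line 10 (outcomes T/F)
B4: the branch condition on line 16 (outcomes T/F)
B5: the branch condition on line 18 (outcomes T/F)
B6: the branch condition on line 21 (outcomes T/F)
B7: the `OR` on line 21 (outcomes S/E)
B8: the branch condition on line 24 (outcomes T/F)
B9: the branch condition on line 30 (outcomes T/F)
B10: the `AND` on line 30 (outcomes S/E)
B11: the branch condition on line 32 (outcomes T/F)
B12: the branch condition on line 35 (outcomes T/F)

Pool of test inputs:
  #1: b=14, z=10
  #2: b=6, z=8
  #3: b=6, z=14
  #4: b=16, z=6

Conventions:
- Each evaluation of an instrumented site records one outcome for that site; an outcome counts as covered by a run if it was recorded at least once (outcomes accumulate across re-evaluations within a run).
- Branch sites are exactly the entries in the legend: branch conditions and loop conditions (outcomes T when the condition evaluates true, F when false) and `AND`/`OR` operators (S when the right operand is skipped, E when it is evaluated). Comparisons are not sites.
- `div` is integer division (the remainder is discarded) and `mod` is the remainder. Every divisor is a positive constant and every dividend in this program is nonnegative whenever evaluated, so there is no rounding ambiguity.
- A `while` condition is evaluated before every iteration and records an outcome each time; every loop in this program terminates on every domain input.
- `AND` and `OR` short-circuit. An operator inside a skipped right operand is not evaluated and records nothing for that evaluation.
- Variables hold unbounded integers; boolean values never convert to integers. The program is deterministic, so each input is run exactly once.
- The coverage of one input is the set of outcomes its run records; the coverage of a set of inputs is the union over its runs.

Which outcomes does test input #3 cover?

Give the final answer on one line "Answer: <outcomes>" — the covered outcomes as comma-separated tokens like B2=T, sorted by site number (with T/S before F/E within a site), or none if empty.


Tracing the run of input #3 (b=6, z=14):
  B1->T, B1->T, B1->T, B1->F, B2->F, B4->F, B7->S, B6->T, B8->T, B10->S
  B9->F, B11->T
as a set, this run covers: B1=T, B1=F, B2=F, B4=F, B6=T, B7=S, B8=T, B9=F, B10=S, B11=T
Answer: B1=T, B1=F, B2=F, B4=F, B6=T, B7=S, B8=T, B9=F, B10=S, B11=T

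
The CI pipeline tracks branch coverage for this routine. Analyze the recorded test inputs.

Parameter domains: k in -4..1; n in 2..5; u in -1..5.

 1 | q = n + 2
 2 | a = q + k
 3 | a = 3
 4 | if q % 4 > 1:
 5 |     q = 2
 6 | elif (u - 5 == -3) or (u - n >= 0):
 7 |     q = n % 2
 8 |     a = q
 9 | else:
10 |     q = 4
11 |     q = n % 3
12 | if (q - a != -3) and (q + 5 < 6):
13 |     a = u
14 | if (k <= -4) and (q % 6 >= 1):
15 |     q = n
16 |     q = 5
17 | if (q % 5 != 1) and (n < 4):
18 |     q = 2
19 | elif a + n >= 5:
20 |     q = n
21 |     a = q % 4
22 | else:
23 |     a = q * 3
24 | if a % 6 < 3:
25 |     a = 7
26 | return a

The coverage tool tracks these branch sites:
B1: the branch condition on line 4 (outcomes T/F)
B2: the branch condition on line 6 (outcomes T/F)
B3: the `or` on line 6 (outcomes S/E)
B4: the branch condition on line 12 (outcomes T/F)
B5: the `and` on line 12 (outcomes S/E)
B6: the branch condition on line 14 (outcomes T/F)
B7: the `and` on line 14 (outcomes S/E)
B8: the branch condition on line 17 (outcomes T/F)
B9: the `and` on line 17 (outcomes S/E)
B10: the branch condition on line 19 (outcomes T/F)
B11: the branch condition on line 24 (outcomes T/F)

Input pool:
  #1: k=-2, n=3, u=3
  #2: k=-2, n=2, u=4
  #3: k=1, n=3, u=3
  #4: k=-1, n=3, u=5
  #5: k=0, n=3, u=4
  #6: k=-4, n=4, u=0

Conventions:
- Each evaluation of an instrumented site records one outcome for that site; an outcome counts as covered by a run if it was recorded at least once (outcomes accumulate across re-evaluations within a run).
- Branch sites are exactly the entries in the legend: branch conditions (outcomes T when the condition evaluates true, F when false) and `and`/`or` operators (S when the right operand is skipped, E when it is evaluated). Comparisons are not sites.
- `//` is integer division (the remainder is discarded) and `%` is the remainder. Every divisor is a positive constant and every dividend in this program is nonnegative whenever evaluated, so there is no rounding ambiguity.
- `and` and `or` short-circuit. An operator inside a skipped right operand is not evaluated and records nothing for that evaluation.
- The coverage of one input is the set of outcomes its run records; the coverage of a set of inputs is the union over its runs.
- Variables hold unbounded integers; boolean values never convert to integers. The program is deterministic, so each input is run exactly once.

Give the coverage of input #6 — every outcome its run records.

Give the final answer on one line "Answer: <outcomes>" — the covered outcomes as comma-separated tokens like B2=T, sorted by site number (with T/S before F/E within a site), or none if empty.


Event log for input #6 (k=-4, n=4, u=0):
  B1->T, B5->E, B4->F, B7->E, B6->T, B9->E, B8->F, B10->T, B11->T
deduplicating events, the covered set is: B1=T, B4=F, B5=E, B6=T, B7=E, B8=F, B9=E, B10=T, B11=T
Answer: B1=T, B4=F, B5=E, B6=T, B7=E, B8=F, B9=E, B10=T, B11=T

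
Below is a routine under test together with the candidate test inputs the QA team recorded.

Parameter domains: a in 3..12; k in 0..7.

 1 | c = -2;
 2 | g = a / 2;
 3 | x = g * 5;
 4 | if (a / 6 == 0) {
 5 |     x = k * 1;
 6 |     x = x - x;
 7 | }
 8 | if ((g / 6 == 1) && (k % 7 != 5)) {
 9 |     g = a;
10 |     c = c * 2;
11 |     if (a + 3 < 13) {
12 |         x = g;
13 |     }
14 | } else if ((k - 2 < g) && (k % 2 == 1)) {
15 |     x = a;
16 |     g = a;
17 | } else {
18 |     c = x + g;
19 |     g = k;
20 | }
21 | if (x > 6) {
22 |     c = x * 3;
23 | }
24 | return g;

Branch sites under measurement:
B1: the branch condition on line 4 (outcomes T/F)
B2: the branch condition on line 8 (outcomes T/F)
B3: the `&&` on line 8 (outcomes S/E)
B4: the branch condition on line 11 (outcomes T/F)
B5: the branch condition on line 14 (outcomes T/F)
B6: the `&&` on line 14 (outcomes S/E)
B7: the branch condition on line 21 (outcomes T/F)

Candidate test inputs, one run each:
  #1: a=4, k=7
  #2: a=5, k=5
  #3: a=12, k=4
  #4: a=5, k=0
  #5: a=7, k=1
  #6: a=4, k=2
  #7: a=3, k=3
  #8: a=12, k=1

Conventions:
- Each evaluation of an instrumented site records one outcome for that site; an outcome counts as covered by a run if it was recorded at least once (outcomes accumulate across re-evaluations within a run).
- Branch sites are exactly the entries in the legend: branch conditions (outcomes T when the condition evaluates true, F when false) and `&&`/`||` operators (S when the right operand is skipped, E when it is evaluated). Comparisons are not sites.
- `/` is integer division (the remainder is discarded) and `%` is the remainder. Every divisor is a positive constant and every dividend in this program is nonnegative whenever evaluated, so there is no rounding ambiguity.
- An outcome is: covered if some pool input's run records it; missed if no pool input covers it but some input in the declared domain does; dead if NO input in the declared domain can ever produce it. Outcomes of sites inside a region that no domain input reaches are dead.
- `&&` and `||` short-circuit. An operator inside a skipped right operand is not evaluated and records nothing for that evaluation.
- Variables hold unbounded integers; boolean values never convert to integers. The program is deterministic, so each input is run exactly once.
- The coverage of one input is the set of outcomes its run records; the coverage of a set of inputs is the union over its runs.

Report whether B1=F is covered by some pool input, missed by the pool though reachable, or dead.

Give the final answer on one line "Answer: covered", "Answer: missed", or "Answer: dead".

B1=F is recorded by pool input(s) 3, 5, 8 -> covered

Answer: covered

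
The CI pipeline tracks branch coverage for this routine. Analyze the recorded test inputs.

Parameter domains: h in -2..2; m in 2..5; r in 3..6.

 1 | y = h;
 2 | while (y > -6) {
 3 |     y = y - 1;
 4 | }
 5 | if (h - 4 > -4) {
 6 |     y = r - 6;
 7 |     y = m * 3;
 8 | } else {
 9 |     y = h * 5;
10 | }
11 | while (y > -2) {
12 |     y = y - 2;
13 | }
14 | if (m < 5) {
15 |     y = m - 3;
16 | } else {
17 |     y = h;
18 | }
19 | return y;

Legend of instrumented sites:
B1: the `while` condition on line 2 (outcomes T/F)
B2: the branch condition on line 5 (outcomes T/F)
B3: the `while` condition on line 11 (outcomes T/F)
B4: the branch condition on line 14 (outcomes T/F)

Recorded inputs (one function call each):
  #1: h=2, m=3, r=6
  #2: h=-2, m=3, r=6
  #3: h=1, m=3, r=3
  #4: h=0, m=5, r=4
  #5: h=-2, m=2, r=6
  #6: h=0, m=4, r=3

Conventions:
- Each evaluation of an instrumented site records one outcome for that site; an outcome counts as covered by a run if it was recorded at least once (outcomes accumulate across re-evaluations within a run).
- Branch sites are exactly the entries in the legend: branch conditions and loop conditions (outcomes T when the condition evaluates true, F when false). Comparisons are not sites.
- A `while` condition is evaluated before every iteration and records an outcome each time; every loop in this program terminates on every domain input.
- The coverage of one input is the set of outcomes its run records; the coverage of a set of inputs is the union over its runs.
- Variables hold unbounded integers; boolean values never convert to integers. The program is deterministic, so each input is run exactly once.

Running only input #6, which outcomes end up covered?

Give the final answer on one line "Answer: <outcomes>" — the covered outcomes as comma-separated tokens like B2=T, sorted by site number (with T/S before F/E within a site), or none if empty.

Tracing the run of input #6 (h=0, m=4, r=3):
  B1->T, B1->T, B1->T, B1->T, B1->T, B1->T, B1->F, B2->F, B3->T, B3->F
  B4->T
as a set, this run covers: B1=T, B1=F, B2=F, B3=T, B3=F, B4=T

Answer: B1=T, B1=F, B2=F, B3=T, B3=F, B4=T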